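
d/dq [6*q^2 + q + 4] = 12*q + 1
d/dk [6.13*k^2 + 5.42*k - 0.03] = 12.26*k + 5.42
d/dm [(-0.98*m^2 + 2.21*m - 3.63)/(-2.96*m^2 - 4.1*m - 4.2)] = (10.5596*m^2 - 13.2576*m - 24.165)/(8.7616*m^4 + 24.272*m^3 + 41.674*m^2 + 34.44*m + 17.64)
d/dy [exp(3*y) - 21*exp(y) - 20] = 3*(exp(2*y) - 7)*exp(y)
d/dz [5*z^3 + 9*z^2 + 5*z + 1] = 15*z^2 + 18*z + 5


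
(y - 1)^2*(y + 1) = y^3 - y^2 - y + 1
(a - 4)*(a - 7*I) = a^2 - 4*a - 7*I*a + 28*I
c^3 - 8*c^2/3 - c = c*(c - 3)*(c + 1/3)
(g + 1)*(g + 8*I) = g^2 + g + 8*I*g + 8*I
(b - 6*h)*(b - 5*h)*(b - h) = b^3 - 12*b^2*h + 41*b*h^2 - 30*h^3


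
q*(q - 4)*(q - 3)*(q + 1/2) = q^4 - 13*q^3/2 + 17*q^2/2 + 6*q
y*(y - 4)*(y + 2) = y^3 - 2*y^2 - 8*y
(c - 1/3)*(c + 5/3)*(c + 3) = c^3 + 13*c^2/3 + 31*c/9 - 5/3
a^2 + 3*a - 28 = (a - 4)*(a + 7)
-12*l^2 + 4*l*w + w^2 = (-2*l + w)*(6*l + w)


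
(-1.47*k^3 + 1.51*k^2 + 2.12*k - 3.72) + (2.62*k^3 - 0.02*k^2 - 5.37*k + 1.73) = 1.15*k^3 + 1.49*k^2 - 3.25*k - 1.99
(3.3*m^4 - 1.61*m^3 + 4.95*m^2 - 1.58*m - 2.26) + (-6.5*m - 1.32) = 3.3*m^4 - 1.61*m^3 + 4.95*m^2 - 8.08*m - 3.58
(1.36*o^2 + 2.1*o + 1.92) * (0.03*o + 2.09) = 0.0408*o^3 + 2.9054*o^2 + 4.4466*o + 4.0128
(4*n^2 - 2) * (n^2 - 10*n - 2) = 4*n^4 - 40*n^3 - 10*n^2 + 20*n + 4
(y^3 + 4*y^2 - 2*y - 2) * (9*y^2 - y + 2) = 9*y^5 + 35*y^4 - 20*y^3 - 8*y^2 - 2*y - 4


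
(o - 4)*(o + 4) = o^2 - 16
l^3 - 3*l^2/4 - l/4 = l*(l - 1)*(l + 1/4)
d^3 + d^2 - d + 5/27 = (d - 1/3)^2*(d + 5/3)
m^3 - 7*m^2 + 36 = (m - 6)*(m - 3)*(m + 2)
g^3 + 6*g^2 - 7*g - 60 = (g - 3)*(g + 4)*(g + 5)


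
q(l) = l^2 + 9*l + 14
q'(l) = 2*l + 9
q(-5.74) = -4.71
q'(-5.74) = -2.48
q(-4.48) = -6.25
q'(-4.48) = 0.04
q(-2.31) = -1.45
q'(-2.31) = 4.38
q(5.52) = 94.15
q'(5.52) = 20.04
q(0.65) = 20.27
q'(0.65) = 10.30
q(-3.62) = -5.48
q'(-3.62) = 1.76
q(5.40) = 91.76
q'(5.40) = 19.80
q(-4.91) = -6.08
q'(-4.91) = -0.82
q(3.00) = 50.00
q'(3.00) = 15.00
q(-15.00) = 104.00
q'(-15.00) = -21.00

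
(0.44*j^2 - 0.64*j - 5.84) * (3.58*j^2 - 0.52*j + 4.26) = 1.5752*j^4 - 2.52*j^3 - 18.7*j^2 + 0.3104*j - 24.8784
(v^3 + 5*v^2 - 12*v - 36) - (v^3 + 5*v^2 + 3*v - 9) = -15*v - 27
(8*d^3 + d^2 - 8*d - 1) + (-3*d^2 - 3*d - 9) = 8*d^3 - 2*d^2 - 11*d - 10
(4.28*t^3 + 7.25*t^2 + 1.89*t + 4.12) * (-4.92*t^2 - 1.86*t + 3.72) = -21.0576*t^5 - 43.6308*t^4 - 6.8622*t^3 + 3.1842*t^2 - 0.632400000000001*t + 15.3264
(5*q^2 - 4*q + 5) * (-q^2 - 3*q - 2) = -5*q^4 - 11*q^3 - 3*q^2 - 7*q - 10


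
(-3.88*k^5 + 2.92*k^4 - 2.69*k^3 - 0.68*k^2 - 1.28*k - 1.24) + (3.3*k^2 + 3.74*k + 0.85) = -3.88*k^5 + 2.92*k^4 - 2.69*k^3 + 2.62*k^2 + 2.46*k - 0.39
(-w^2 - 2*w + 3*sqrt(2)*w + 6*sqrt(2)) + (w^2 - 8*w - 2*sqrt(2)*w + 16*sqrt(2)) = -10*w + sqrt(2)*w + 22*sqrt(2)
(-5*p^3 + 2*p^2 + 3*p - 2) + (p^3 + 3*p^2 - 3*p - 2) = -4*p^3 + 5*p^2 - 4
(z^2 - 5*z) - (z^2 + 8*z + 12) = -13*z - 12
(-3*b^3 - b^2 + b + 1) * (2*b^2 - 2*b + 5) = -6*b^5 + 4*b^4 - 11*b^3 - 5*b^2 + 3*b + 5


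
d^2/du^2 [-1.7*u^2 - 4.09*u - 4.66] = -3.40000000000000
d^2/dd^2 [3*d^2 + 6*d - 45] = 6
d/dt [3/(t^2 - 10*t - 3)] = 6*(5 - t)/(-t^2 + 10*t + 3)^2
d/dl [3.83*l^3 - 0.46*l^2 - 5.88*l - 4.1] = 11.49*l^2 - 0.92*l - 5.88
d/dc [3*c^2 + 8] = 6*c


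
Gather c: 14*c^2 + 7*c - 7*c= 14*c^2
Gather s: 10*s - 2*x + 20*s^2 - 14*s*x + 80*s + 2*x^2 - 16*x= 20*s^2 + s*(90 - 14*x) + 2*x^2 - 18*x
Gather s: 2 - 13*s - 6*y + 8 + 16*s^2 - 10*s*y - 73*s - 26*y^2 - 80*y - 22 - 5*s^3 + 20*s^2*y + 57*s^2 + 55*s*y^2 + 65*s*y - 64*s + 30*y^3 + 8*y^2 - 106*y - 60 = -5*s^3 + s^2*(20*y + 73) + s*(55*y^2 + 55*y - 150) + 30*y^3 - 18*y^2 - 192*y - 72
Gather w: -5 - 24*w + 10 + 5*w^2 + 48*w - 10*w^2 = -5*w^2 + 24*w + 5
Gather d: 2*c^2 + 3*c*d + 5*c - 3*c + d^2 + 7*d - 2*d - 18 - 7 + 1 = 2*c^2 + 2*c + d^2 + d*(3*c + 5) - 24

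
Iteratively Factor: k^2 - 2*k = (k - 2)*(k)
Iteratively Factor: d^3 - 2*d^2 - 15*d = (d + 3)*(d^2 - 5*d) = (d - 5)*(d + 3)*(d)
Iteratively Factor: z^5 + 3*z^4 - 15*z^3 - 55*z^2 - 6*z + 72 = (z - 1)*(z^4 + 4*z^3 - 11*z^2 - 66*z - 72) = (z - 1)*(z + 2)*(z^3 + 2*z^2 - 15*z - 36) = (z - 1)*(z + 2)*(z + 3)*(z^2 - z - 12) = (z - 4)*(z - 1)*(z + 2)*(z + 3)*(z + 3)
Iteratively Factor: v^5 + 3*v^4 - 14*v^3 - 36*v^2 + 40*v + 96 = (v + 2)*(v^4 + v^3 - 16*v^2 - 4*v + 48) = (v + 2)*(v + 4)*(v^3 - 3*v^2 - 4*v + 12) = (v - 3)*(v + 2)*(v + 4)*(v^2 - 4) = (v - 3)*(v + 2)^2*(v + 4)*(v - 2)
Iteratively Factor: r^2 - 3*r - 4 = (r - 4)*(r + 1)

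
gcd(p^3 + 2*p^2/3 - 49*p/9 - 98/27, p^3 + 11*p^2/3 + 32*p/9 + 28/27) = p^2 + 3*p + 14/9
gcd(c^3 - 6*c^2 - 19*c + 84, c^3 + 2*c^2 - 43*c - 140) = c^2 - 3*c - 28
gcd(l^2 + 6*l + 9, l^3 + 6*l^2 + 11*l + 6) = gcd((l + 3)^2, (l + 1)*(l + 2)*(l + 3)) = l + 3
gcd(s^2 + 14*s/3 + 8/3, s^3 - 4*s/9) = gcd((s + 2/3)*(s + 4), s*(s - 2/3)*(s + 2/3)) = s + 2/3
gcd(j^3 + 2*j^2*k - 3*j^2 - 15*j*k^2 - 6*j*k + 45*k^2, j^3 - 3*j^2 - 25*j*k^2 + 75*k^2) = j^2 + 5*j*k - 3*j - 15*k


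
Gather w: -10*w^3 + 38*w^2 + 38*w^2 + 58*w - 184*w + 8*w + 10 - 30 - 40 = -10*w^3 + 76*w^2 - 118*w - 60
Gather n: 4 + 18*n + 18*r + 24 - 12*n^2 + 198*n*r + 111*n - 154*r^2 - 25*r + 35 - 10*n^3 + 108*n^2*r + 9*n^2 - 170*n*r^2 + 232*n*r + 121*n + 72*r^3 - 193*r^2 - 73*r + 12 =-10*n^3 + n^2*(108*r - 3) + n*(-170*r^2 + 430*r + 250) + 72*r^3 - 347*r^2 - 80*r + 75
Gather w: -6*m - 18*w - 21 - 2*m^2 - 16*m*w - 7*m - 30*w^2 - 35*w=-2*m^2 - 13*m - 30*w^2 + w*(-16*m - 53) - 21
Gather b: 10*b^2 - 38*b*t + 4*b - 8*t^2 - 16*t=10*b^2 + b*(4 - 38*t) - 8*t^2 - 16*t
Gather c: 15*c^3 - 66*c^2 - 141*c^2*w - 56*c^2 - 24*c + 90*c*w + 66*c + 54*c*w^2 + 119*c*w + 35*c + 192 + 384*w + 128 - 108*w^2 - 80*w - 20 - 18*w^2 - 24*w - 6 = 15*c^3 + c^2*(-141*w - 122) + c*(54*w^2 + 209*w + 77) - 126*w^2 + 280*w + 294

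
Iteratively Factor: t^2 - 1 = (t - 1)*(t + 1)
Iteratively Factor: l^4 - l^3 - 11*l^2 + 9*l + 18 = (l + 3)*(l^3 - 4*l^2 + l + 6) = (l - 2)*(l + 3)*(l^2 - 2*l - 3) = (l - 2)*(l + 1)*(l + 3)*(l - 3)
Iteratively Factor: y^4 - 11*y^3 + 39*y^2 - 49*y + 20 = (y - 5)*(y^3 - 6*y^2 + 9*y - 4) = (y - 5)*(y - 1)*(y^2 - 5*y + 4) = (y - 5)*(y - 1)^2*(y - 4)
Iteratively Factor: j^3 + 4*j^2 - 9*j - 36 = (j + 4)*(j^2 - 9) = (j + 3)*(j + 4)*(j - 3)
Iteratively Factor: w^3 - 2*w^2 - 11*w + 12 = (w + 3)*(w^2 - 5*w + 4) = (w - 4)*(w + 3)*(w - 1)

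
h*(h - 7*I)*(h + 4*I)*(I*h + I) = I*h^4 + 3*h^3 + I*h^3 + 3*h^2 + 28*I*h^2 + 28*I*h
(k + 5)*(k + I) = k^2 + 5*k + I*k + 5*I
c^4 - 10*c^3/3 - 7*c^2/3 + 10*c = c*(c - 3)*(c - 2)*(c + 5/3)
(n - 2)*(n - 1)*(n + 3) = n^3 - 7*n + 6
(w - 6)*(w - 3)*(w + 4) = w^3 - 5*w^2 - 18*w + 72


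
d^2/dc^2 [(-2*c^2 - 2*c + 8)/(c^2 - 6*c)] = 4*(-7*c^3 + 12*c^2 - 72*c + 144)/(c^3*(c^3 - 18*c^2 + 108*c - 216))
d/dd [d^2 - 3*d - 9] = 2*d - 3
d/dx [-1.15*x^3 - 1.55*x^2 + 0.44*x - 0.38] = -3.45*x^2 - 3.1*x + 0.44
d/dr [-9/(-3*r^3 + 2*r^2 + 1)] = 9*r*(4 - 9*r)/(-3*r^3 + 2*r^2 + 1)^2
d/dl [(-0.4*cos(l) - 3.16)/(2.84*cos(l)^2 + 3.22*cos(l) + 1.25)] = (1.136*sin(l)^2 - 17.9488*cos(l) - 10.8112)*sin(l)/(2.84*cos(l)^2 + 3.22*cos(l) + 1.25)^2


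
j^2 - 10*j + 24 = (j - 6)*(j - 4)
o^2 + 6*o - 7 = (o - 1)*(o + 7)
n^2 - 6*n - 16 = (n - 8)*(n + 2)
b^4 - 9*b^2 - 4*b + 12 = (b - 3)*(b - 1)*(b + 2)^2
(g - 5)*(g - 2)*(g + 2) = g^3 - 5*g^2 - 4*g + 20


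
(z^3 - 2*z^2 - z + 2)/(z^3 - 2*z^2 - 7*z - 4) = (z^2 - 3*z + 2)/(z^2 - 3*z - 4)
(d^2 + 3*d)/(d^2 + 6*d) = (d + 3)/(d + 6)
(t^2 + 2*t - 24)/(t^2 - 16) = (t + 6)/(t + 4)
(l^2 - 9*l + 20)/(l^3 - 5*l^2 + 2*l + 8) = (l - 5)/(l^2 - l - 2)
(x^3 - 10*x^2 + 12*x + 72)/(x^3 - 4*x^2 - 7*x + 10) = (x^2 - 12*x + 36)/(x^2 - 6*x + 5)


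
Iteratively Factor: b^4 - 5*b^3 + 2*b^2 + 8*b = (b - 4)*(b^3 - b^2 - 2*b) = (b - 4)*(b + 1)*(b^2 - 2*b) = (b - 4)*(b - 2)*(b + 1)*(b)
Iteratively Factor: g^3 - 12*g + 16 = (g - 2)*(g^2 + 2*g - 8) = (g - 2)*(g + 4)*(g - 2)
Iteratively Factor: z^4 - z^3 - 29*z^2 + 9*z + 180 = (z - 5)*(z^3 + 4*z^2 - 9*z - 36) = (z - 5)*(z + 4)*(z^2 - 9) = (z - 5)*(z + 3)*(z + 4)*(z - 3)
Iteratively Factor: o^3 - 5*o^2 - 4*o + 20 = (o + 2)*(o^2 - 7*o + 10) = (o - 5)*(o + 2)*(o - 2)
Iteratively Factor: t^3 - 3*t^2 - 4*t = (t + 1)*(t^2 - 4*t) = t*(t + 1)*(t - 4)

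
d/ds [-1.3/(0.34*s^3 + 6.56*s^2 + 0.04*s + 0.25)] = (1.326*s^2 + 17.056*s + 0.052)/(0.34*s^3 + 6.56*s^2 + 0.04*s + 0.25)^2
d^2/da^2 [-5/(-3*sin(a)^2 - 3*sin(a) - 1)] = 15*(-12*sin(a)^4 - 9*sin(a)^3 + 19*sin(a)^2 + 19*sin(a) + 4)/(3*sin(a)^2 + 3*sin(a) + 1)^3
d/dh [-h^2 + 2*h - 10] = 2 - 2*h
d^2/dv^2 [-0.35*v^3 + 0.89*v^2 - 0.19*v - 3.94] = 1.78 - 2.1*v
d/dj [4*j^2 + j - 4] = 8*j + 1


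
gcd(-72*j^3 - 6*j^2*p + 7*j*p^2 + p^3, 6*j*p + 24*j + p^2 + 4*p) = 6*j + p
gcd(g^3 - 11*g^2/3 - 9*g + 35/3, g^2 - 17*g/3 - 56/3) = g + 7/3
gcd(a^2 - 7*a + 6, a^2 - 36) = a - 6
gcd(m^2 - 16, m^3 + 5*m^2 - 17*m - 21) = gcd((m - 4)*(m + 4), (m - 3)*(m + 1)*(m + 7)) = 1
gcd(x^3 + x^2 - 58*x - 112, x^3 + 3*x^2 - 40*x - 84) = x^2 + 9*x + 14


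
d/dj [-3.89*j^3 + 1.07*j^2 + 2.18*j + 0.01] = -11.67*j^2 + 2.14*j + 2.18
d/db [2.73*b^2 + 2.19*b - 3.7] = 5.46*b + 2.19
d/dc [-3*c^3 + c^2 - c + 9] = -9*c^2 + 2*c - 1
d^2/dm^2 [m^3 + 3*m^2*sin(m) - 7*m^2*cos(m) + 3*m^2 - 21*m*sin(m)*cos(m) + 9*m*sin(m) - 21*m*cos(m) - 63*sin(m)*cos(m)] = -3*m^2*sin(m) + 7*m^2*cos(m) + 19*m*sin(m) + 42*m*sin(2*m) + 33*m*cos(m) + 6*m + 48*sin(m) + 126*sin(2*m) + 4*cos(m) - 42*cos(2*m) + 6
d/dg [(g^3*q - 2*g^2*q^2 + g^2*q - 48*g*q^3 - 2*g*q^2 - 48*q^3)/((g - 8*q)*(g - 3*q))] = q*(g^2 - 6*g*q - 18*q^2 - 9*q)/(g^2 - 6*g*q + 9*q^2)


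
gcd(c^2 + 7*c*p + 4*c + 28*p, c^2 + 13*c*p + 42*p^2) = c + 7*p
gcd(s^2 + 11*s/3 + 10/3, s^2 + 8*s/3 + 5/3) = s + 5/3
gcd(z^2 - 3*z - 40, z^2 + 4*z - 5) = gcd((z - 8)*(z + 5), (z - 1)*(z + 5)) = z + 5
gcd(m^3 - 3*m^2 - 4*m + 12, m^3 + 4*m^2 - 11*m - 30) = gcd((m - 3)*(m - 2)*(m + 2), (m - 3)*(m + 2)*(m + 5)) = m^2 - m - 6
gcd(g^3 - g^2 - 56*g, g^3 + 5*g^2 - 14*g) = g^2 + 7*g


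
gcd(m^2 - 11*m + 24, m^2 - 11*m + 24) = m^2 - 11*m + 24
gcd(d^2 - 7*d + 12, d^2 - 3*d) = d - 3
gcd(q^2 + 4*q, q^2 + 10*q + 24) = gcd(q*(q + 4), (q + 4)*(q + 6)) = q + 4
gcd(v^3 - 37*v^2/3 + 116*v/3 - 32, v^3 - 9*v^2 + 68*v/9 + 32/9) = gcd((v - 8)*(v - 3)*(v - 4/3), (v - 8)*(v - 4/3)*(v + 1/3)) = v^2 - 28*v/3 + 32/3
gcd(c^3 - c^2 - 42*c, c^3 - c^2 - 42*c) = c^3 - c^2 - 42*c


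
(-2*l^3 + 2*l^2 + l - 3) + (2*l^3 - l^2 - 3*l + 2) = l^2 - 2*l - 1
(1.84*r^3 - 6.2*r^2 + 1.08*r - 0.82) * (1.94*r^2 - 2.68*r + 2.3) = 3.5696*r^5 - 16.9592*r^4 + 22.9432*r^3 - 18.7452*r^2 + 4.6816*r - 1.886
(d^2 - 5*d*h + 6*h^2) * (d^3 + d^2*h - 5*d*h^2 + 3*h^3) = d^5 - 4*d^4*h - 4*d^3*h^2 + 34*d^2*h^3 - 45*d*h^4 + 18*h^5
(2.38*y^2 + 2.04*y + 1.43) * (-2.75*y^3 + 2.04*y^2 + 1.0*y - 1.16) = -6.545*y^5 - 0.7548*y^4 + 2.6091*y^3 + 2.1964*y^2 - 0.9364*y - 1.6588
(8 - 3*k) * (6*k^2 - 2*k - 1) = -18*k^3 + 54*k^2 - 13*k - 8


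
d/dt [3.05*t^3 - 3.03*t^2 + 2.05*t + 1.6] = 9.15*t^2 - 6.06*t + 2.05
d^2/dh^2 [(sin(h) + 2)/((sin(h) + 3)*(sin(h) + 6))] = (-sin(h)^5 + sin(h)^4 + 56*sin(h)^3 + 156*sin(h)^2 - 72)/((sin(h) + 3)^3*(sin(h) + 6)^3)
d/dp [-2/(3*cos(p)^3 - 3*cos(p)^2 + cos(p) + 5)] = -2*(3*cos(p) - 1)^2*sin(p)/(3*cos(p)^3 - 3*cos(p)^2 + cos(p) + 5)^2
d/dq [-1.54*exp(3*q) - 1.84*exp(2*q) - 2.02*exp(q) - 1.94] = (-4.62*exp(2*q) - 3.68*exp(q) - 2.02)*exp(q)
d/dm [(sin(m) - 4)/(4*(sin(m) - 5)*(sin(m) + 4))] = (8*sin(m) + cos(m)^2 - 25)*cos(m)/(4*(sin(m) - 5)^2*(sin(m) + 4)^2)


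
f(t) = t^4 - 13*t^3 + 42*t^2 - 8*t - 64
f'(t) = 4*t^3 - 39*t^2 + 84*t - 8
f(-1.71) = 146.05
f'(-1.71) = -285.68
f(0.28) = -63.23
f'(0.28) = 12.55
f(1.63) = -14.69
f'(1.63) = 42.62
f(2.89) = 19.64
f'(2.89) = 5.58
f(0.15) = -64.30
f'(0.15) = 3.74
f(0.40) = -61.29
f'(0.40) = 19.62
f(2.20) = 6.68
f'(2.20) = 30.63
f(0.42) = -60.88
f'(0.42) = 20.70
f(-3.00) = 770.00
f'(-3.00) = -719.00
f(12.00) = 4160.00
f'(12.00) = 2296.00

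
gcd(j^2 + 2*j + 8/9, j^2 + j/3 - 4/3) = j + 4/3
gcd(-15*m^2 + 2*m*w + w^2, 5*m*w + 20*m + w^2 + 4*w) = 5*m + w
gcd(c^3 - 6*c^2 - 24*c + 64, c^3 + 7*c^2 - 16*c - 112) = c + 4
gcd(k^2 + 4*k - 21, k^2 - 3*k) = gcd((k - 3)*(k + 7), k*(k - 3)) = k - 3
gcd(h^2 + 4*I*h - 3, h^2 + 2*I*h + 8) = 1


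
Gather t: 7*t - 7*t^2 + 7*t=-7*t^2 + 14*t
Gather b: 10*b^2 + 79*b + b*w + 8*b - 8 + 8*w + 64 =10*b^2 + b*(w + 87) + 8*w + 56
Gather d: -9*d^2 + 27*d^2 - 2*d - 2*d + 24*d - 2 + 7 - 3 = 18*d^2 + 20*d + 2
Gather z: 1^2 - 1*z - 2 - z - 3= -2*z - 4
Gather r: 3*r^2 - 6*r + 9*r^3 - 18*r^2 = 9*r^3 - 15*r^2 - 6*r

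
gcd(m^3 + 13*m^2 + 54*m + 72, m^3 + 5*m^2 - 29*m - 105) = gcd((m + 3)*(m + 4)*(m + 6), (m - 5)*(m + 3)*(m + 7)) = m + 3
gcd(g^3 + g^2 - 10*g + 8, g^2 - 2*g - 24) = g + 4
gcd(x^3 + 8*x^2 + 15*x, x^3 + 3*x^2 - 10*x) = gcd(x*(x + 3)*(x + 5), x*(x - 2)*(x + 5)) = x^2 + 5*x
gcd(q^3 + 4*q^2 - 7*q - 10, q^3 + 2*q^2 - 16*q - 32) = 1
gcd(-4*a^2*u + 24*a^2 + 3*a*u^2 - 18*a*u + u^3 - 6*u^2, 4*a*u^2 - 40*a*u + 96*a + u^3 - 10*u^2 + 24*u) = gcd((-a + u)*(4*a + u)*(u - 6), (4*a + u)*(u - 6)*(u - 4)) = 4*a*u - 24*a + u^2 - 6*u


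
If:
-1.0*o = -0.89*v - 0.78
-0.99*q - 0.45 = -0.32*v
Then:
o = 0.89*v + 0.78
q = 0.323232323232323*v - 0.454545454545455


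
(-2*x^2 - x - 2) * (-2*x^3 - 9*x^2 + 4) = 4*x^5 + 20*x^4 + 13*x^3 + 10*x^2 - 4*x - 8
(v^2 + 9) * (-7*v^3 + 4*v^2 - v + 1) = -7*v^5 + 4*v^4 - 64*v^3 + 37*v^2 - 9*v + 9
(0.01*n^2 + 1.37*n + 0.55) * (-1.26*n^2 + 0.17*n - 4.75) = -0.0126*n^4 - 1.7245*n^3 - 0.5076*n^2 - 6.414*n - 2.6125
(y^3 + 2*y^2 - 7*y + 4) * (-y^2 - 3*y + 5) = -y^5 - 5*y^4 + 6*y^3 + 27*y^2 - 47*y + 20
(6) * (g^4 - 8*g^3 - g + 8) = 6*g^4 - 48*g^3 - 6*g + 48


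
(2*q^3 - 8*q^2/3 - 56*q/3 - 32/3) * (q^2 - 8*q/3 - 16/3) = 2*q^5 - 8*q^4 - 200*q^3/9 + 160*q^2/3 + 128*q + 512/9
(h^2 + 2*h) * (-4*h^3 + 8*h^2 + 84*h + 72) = -4*h^5 + 100*h^3 + 240*h^2 + 144*h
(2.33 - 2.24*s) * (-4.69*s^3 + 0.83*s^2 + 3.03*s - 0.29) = 10.5056*s^4 - 12.7869*s^3 - 4.8533*s^2 + 7.7095*s - 0.6757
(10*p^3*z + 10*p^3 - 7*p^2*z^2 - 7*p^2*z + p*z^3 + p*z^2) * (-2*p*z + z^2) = -20*p^4*z^2 - 20*p^4*z + 24*p^3*z^3 + 24*p^3*z^2 - 9*p^2*z^4 - 9*p^2*z^3 + p*z^5 + p*z^4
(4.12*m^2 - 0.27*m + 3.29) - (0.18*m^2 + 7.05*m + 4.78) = 3.94*m^2 - 7.32*m - 1.49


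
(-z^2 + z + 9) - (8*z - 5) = -z^2 - 7*z + 14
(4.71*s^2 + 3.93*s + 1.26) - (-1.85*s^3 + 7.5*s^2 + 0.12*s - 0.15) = 1.85*s^3 - 2.79*s^2 + 3.81*s + 1.41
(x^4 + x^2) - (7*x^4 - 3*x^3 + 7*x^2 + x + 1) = -6*x^4 + 3*x^3 - 6*x^2 - x - 1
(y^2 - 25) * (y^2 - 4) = y^4 - 29*y^2 + 100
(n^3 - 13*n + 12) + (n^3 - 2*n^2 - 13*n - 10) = 2*n^3 - 2*n^2 - 26*n + 2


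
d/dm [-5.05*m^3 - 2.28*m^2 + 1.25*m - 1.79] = -15.15*m^2 - 4.56*m + 1.25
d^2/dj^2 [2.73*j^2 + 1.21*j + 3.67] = 5.46000000000000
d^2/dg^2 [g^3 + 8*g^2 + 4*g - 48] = 6*g + 16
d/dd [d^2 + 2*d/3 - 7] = 2*d + 2/3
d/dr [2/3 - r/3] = -1/3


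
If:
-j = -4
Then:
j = 4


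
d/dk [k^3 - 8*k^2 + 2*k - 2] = 3*k^2 - 16*k + 2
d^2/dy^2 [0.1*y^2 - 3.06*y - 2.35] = 0.200000000000000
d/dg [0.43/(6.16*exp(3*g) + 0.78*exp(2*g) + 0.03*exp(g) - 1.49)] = (-7.9464*exp(2*g) - 0.6708*exp(g) - 0.0129)*exp(g)/(6.16*exp(3*g) + 0.78*exp(2*g) + 0.03*exp(g) - 1.49)^2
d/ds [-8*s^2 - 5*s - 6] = -16*s - 5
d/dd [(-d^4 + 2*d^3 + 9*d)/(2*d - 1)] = 3*(-2*d^4 + 4*d^3 - 2*d^2 - 3)/(4*d^2 - 4*d + 1)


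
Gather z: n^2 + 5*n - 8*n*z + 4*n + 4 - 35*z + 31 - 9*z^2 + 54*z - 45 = n^2 + 9*n - 9*z^2 + z*(19 - 8*n) - 10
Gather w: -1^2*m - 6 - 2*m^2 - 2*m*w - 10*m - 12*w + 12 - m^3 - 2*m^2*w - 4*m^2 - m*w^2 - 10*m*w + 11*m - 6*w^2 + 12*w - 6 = -m^3 - 6*m^2 + w^2*(-m - 6) + w*(-2*m^2 - 12*m)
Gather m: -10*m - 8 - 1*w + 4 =-10*m - w - 4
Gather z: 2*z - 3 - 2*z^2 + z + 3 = -2*z^2 + 3*z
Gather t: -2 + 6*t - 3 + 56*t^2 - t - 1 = 56*t^2 + 5*t - 6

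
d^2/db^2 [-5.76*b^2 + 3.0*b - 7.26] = -11.5200000000000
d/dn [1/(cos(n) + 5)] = sin(n)/(cos(n) + 5)^2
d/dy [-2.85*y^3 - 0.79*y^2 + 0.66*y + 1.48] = -8.55*y^2 - 1.58*y + 0.66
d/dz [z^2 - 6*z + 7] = 2*z - 6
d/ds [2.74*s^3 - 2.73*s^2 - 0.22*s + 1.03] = 8.22*s^2 - 5.46*s - 0.22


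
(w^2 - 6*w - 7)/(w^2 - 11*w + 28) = (w + 1)/(w - 4)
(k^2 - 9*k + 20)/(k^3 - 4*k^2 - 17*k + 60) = (k - 4)/(k^2 + k - 12)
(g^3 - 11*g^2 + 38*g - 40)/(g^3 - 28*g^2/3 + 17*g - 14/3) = 3*(g^2 - 9*g + 20)/(3*g^2 - 22*g + 7)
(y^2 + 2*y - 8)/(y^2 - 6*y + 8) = (y + 4)/(y - 4)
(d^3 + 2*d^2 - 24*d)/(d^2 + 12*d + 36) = d*(d - 4)/(d + 6)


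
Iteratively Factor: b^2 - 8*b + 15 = (b - 5)*(b - 3)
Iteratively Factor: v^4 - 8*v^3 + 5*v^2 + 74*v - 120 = (v + 3)*(v^3 - 11*v^2 + 38*v - 40) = (v - 4)*(v + 3)*(v^2 - 7*v + 10) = (v - 5)*(v - 4)*(v + 3)*(v - 2)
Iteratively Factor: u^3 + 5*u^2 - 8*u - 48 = (u - 3)*(u^2 + 8*u + 16) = (u - 3)*(u + 4)*(u + 4)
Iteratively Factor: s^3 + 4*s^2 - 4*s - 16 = (s + 4)*(s^2 - 4) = (s - 2)*(s + 4)*(s + 2)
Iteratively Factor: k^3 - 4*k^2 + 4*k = (k)*(k^2 - 4*k + 4) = k*(k - 2)*(k - 2)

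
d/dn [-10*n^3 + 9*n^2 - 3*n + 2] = -30*n^2 + 18*n - 3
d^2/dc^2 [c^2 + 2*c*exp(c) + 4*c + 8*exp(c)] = 2*c*exp(c) + 12*exp(c) + 2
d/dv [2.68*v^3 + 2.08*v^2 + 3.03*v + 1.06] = 8.04*v^2 + 4.16*v + 3.03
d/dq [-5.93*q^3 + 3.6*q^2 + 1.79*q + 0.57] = -17.79*q^2 + 7.2*q + 1.79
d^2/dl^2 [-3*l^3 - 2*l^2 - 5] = -18*l - 4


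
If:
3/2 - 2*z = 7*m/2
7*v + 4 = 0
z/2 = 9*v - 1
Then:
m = 365/49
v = -4/7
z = -86/7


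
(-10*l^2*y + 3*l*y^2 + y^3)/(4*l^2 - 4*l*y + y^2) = y*(5*l + y)/(-2*l + y)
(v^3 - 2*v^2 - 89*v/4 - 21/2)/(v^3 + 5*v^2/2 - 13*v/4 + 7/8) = 2*(2*v^2 - 11*v - 6)/(4*v^2 - 4*v + 1)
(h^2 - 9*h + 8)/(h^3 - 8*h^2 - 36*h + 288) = (h - 1)/(h^2 - 36)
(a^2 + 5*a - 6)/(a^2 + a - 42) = (a^2 + 5*a - 6)/(a^2 + a - 42)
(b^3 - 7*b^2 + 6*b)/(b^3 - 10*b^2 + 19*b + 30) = b*(b - 1)/(b^2 - 4*b - 5)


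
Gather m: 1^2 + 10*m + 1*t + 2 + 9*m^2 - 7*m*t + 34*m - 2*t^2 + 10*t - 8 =9*m^2 + m*(44 - 7*t) - 2*t^2 + 11*t - 5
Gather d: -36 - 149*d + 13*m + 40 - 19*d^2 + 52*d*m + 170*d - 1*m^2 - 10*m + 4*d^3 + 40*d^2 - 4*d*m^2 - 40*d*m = 4*d^3 + 21*d^2 + d*(-4*m^2 + 12*m + 21) - m^2 + 3*m + 4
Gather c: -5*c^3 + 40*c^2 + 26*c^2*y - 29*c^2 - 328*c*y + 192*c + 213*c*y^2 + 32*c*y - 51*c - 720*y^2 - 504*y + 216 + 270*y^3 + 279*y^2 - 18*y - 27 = -5*c^3 + c^2*(26*y + 11) + c*(213*y^2 - 296*y + 141) + 270*y^3 - 441*y^2 - 522*y + 189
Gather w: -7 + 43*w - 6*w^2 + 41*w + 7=-6*w^2 + 84*w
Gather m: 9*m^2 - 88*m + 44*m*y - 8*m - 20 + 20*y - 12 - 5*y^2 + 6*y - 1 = 9*m^2 + m*(44*y - 96) - 5*y^2 + 26*y - 33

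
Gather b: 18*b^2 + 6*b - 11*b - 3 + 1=18*b^2 - 5*b - 2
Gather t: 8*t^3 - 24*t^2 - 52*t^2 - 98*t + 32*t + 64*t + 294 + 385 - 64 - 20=8*t^3 - 76*t^2 - 2*t + 595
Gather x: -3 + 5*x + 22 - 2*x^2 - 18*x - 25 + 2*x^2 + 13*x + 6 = 0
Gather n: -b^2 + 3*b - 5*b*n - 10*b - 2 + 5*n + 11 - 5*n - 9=-b^2 - 5*b*n - 7*b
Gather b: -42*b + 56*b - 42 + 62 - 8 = 14*b + 12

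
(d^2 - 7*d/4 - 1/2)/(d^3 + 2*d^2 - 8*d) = (d + 1/4)/(d*(d + 4))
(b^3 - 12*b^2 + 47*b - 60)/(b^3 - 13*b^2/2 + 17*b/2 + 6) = 2*(b - 5)/(2*b + 1)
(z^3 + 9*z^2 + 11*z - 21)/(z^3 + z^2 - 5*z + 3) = (z + 7)/(z - 1)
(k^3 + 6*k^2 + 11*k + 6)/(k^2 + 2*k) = k + 4 + 3/k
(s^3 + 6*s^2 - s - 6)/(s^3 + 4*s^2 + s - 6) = (s^2 + 7*s + 6)/(s^2 + 5*s + 6)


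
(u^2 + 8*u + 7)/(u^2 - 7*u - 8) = (u + 7)/(u - 8)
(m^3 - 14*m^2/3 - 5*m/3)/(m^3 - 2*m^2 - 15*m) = (m + 1/3)/(m + 3)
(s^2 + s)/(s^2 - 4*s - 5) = s/(s - 5)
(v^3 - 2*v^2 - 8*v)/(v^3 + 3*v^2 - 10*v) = (v^2 - 2*v - 8)/(v^2 + 3*v - 10)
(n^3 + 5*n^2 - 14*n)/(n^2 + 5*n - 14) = n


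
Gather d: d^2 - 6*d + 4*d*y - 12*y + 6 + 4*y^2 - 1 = d^2 + d*(4*y - 6) + 4*y^2 - 12*y + 5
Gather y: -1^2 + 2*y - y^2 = -y^2 + 2*y - 1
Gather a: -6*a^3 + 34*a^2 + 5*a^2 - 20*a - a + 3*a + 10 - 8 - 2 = -6*a^3 + 39*a^2 - 18*a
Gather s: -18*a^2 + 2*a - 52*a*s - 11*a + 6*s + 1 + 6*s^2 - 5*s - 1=-18*a^2 - 9*a + 6*s^2 + s*(1 - 52*a)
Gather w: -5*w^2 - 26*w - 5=-5*w^2 - 26*w - 5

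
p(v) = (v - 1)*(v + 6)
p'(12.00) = 29.00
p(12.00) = 198.00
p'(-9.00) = -13.00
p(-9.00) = 30.00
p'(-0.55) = 3.90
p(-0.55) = -8.45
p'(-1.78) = 1.44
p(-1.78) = -11.73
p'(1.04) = 7.08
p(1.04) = 0.28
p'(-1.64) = 1.72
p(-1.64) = -11.51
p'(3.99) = 12.98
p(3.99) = 29.87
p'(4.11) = 13.22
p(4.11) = 31.44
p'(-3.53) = -2.06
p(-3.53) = -11.19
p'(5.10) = 15.20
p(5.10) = 45.51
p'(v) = 2*v + 5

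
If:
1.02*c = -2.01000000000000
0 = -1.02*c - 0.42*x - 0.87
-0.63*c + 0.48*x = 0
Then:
No Solution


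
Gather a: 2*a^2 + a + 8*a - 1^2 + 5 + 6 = 2*a^2 + 9*a + 10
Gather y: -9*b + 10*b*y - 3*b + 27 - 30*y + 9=-12*b + y*(10*b - 30) + 36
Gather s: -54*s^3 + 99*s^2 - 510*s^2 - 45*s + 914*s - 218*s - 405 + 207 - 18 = -54*s^3 - 411*s^2 + 651*s - 216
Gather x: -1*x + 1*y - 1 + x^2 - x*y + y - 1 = x^2 + x*(-y - 1) + 2*y - 2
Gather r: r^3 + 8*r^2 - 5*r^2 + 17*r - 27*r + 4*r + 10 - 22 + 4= r^3 + 3*r^2 - 6*r - 8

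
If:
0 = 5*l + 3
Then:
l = -3/5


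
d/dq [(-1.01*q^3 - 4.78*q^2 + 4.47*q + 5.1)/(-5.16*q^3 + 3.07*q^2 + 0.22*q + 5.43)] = (1.77635683940025e-15*q^5 - 27.7655*q^4 + 45.686*q^3 + 47.7206*q^2 - 83.2248*q + 23.1501)/(26.6256*q^6 - 31.6824*q^5 + 7.1545*q^4 - 54.6868*q^3 + 33.3886*q^2 + 2.3892*q + 29.4849)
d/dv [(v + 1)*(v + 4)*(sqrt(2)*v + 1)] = 3*sqrt(2)*v^2 + 2*v + 10*sqrt(2)*v + 5 + 4*sqrt(2)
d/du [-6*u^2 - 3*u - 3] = -12*u - 3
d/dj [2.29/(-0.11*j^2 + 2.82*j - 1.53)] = (0.5038*j - 6.4578)/(0.11*j^2 - 2.82*j + 1.53)^2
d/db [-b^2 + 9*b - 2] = 9 - 2*b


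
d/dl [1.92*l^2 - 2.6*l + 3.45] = 3.84*l - 2.6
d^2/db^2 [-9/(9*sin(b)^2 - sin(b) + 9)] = 9*(324*sin(b)^4 - 27*sin(b)^3 - 809*sin(b)^2 + 63*sin(b) + 160)/(9*sin(b)^2 - sin(b) + 9)^3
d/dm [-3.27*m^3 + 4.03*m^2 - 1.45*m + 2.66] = -9.81*m^2 + 8.06*m - 1.45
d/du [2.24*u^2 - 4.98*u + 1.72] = 4.48*u - 4.98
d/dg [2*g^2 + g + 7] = 4*g + 1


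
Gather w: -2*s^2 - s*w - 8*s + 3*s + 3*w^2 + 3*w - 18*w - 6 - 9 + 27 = -2*s^2 - 5*s + 3*w^2 + w*(-s - 15) + 12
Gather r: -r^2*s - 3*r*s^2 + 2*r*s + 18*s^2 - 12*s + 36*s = -r^2*s + r*(-3*s^2 + 2*s) + 18*s^2 + 24*s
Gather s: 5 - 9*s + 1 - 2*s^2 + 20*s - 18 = -2*s^2 + 11*s - 12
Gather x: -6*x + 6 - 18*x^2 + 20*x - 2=-18*x^2 + 14*x + 4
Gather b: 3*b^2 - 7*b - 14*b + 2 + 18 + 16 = 3*b^2 - 21*b + 36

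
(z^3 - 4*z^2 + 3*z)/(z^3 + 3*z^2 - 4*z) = (z - 3)/(z + 4)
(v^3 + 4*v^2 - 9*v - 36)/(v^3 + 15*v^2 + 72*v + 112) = (v^2 - 9)/(v^2 + 11*v + 28)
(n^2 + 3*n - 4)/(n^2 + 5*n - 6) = (n + 4)/(n + 6)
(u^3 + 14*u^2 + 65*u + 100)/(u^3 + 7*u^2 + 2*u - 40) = (u + 5)/(u - 2)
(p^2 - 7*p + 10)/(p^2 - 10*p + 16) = (p - 5)/(p - 8)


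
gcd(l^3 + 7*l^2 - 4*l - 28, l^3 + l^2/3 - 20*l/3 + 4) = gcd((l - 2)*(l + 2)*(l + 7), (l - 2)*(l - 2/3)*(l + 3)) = l - 2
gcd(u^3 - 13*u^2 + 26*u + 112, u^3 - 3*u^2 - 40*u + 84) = u - 7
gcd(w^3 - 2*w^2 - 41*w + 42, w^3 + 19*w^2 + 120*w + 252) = w + 6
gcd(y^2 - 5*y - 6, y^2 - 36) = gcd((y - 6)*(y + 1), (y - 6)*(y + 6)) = y - 6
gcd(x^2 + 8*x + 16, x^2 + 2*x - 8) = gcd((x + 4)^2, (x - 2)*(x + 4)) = x + 4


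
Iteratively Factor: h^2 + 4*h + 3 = (h + 3)*(h + 1)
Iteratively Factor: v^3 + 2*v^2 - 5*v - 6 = (v - 2)*(v^2 + 4*v + 3) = (v - 2)*(v + 3)*(v + 1)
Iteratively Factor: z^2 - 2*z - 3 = (z + 1)*(z - 3)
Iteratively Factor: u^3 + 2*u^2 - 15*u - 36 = (u + 3)*(u^2 - u - 12) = (u + 3)^2*(u - 4)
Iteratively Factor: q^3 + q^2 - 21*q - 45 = (q + 3)*(q^2 - 2*q - 15) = (q - 5)*(q + 3)*(q + 3)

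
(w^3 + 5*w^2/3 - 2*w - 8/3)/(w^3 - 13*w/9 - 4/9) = 3*(w + 2)/(3*w + 1)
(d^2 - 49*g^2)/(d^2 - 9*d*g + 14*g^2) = (d + 7*g)/(d - 2*g)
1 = 1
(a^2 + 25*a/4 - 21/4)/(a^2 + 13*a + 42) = (a - 3/4)/(a + 6)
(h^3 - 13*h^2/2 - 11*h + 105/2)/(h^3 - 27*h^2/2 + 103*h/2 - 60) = (h^2 - 4*h - 21)/(h^2 - 11*h + 24)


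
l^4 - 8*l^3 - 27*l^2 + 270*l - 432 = (l - 8)*(l - 3)^2*(l + 6)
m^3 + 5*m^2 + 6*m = m*(m + 2)*(m + 3)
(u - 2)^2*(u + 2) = u^3 - 2*u^2 - 4*u + 8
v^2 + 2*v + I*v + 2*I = (v + 2)*(v + I)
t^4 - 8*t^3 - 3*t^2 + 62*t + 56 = (t - 7)*(t - 4)*(t + 1)*(t + 2)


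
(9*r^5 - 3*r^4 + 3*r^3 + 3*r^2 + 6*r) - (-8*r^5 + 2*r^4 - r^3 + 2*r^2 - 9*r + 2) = 17*r^5 - 5*r^4 + 4*r^3 + r^2 + 15*r - 2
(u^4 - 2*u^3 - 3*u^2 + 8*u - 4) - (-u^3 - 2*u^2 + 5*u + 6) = u^4 - u^3 - u^2 + 3*u - 10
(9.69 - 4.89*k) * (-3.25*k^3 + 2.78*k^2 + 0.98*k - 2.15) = 15.8925*k^4 - 45.0867*k^3 + 22.146*k^2 + 20.0097*k - 20.8335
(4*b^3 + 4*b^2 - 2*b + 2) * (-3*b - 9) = -12*b^4 - 48*b^3 - 30*b^2 + 12*b - 18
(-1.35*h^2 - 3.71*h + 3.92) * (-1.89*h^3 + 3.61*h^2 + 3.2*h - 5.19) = 2.5515*h^5 + 2.1384*h^4 - 25.1219*h^3 + 9.2857*h^2 + 31.7989*h - 20.3448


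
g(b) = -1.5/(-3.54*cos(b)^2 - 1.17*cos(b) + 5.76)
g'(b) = -1.5*(-7.08*sin(b)*cos(b) - 1.17*sin(b))/(-3.54*cos(b)^2 - 1.17*cos(b) + 5.76)^2 = (10.62*cos(b) + 1.755)*sin(b)/(3.54*cos(b)^2 + 1.17*cos(b) - 5.76)^2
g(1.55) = -0.26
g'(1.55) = 0.06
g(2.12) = -0.28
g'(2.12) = -0.11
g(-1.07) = -0.34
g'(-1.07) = -0.31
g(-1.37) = -0.28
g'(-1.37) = -0.13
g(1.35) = -0.28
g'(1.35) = 0.14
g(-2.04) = -0.27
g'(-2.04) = 0.09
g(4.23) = -0.27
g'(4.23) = 0.09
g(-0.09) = -1.38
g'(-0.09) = -0.94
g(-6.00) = -1.09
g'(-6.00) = 1.77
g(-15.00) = -0.33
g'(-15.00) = 0.19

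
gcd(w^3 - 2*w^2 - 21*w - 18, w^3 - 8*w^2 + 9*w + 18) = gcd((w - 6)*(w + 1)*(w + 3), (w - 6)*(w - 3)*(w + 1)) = w^2 - 5*w - 6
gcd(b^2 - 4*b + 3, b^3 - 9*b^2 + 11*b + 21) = b - 3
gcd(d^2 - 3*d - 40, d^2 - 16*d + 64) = d - 8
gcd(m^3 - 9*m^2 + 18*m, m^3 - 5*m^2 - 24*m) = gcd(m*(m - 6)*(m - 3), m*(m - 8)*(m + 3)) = m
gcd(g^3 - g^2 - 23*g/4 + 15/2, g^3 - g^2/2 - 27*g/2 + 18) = g - 3/2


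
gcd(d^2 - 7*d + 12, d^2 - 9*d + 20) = d - 4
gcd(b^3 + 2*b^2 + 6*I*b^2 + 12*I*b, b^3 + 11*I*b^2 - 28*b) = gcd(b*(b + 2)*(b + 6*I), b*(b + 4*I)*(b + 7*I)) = b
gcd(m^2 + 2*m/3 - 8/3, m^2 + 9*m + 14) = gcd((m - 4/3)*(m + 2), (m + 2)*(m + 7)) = m + 2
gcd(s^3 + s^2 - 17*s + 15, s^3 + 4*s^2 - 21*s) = s - 3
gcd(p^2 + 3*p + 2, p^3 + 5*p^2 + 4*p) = p + 1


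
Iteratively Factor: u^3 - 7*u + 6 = (u + 3)*(u^2 - 3*u + 2) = (u - 1)*(u + 3)*(u - 2)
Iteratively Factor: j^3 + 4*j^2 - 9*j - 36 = (j + 3)*(j^2 + j - 12) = (j - 3)*(j + 3)*(j + 4)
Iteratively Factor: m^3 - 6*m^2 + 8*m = (m - 2)*(m^2 - 4*m) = m*(m - 2)*(m - 4)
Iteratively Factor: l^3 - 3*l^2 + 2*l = (l - 1)*(l^2 - 2*l) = (l - 2)*(l - 1)*(l)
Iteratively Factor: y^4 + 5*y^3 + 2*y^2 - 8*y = (y + 2)*(y^3 + 3*y^2 - 4*y) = (y - 1)*(y + 2)*(y^2 + 4*y) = (y - 1)*(y + 2)*(y + 4)*(y)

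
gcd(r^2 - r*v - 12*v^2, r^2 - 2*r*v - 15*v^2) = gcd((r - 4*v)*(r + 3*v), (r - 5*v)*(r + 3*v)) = r + 3*v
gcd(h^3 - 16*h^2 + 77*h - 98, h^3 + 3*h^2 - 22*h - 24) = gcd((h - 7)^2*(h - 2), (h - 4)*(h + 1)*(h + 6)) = 1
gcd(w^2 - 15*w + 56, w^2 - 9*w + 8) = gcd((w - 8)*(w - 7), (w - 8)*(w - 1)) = w - 8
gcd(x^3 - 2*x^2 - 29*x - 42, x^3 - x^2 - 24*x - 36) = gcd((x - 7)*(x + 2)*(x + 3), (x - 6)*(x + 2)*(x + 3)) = x^2 + 5*x + 6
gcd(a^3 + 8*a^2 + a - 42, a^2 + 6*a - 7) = a + 7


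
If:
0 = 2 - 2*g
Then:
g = 1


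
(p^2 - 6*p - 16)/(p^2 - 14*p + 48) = (p + 2)/(p - 6)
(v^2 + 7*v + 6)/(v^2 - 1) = (v + 6)/(v - 1)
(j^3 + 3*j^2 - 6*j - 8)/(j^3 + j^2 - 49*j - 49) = (j^2 + 2*j - 8)/(j^2 - 49)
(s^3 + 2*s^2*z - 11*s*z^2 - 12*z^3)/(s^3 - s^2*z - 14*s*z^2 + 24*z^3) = (-s - z)/(-s + 2*z)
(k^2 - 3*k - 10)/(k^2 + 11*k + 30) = (k^2 - 3*k - 10)/(k^2 + 11*k + 30)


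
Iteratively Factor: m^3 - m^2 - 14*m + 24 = (m + 4)*(m^2 - 5*m + 6) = (m - 2)*(m + 4)*(m - 3)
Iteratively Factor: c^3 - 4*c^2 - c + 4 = (c + 1)*(c^2 - 5*c + 4) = (c - 1)*(c + 1)*(c - 4)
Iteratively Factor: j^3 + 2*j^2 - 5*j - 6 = (j - 2)*(j^2 + 4*j + 3) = (j - 2)*(j + 1)*(j + 3)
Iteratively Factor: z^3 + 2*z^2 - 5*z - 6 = (z + 3)*(z^2 - z - 2) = (z + 1)*(z + 3)*(z - 2)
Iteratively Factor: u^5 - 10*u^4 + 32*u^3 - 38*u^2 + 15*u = (u)*(u^4 - 10*u^3 + 32*u^2 - 38*u + 15) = u*(u - 1)*(u^3 - 9*u^2 + 23*u - 15) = u*(u - 5)*(u - 1)*(u^2 - 4*u + 3) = u*(u - 5)*(u - 1)^2*(u - 3)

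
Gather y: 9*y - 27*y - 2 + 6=4 - 18*y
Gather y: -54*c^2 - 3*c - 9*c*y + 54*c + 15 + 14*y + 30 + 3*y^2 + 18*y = -54*c^2 + 51*c + 3*y^2 + y*(32 - 9*c) + 45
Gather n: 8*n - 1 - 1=8*n - 2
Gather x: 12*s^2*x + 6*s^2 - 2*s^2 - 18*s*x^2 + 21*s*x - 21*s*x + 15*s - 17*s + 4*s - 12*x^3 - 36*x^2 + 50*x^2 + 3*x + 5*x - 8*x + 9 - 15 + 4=12*s^2*x + 4*s^2 + 2*s - 12*x^3 + x^2*(14 - 18*s) - 2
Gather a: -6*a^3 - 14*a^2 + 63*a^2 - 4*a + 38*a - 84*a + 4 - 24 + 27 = -6*a^3 + 49*a^2 - 50*a + 7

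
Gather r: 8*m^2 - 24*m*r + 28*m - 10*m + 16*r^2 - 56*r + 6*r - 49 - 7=8*m^2 + 18*m + 16*r^2 + r*(-24*m - 50) - 56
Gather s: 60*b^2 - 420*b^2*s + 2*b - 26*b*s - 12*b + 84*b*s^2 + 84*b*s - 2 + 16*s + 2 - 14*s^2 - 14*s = 60*b^2 - 10*b + s^2*(84*b - 14) + s*(-420*b^2 + 58*b + 2)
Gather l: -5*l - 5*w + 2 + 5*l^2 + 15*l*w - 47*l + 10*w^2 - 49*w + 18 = 5*l^2 + l*(15*w - 52) + 10*w^2 - 54*w + 20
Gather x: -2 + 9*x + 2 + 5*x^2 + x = 5*x^2 + 10*x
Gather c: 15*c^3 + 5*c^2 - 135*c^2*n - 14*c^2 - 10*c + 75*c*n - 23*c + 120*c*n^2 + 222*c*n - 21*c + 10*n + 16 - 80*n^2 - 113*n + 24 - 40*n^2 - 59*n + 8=15*c^3 + c^2*(-135*n - 9) + c*(120*n^2 + 297*n - 54) - 120*n^2 - 162*n + 48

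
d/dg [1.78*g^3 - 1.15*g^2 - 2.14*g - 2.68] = 5.34*g^2 - 2.3*g - 2.14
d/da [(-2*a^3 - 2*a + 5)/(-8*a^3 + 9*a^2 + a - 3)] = (-18*a^4 - 36*a^3 + 156*a^2 - 90*a + 1)/(64*a^6 - 144*a^5 + 65*a^4 + 66*a^3 - 53*a^2 - 6*a + 9)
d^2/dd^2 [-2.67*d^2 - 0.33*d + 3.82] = -5.34000000000000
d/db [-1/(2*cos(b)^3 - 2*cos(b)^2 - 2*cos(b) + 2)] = -(3*cos(b) + 1)/(2*(cos(b) - 1)*sin(b)^3)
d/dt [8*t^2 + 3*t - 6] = 16*t + 3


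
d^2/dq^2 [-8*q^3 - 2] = -48*q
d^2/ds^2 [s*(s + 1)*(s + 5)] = 6*s + 12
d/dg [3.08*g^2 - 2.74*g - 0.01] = 6.16*g - 2.74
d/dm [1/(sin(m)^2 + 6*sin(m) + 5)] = -2*(sin(m) + 3)*cos(m)/(sin(m)^2 + 6*sin(m) + 5)^2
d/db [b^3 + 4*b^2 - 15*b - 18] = 3*b^2 + 8*b - 15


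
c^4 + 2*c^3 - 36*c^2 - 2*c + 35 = (c - 5)*(c - 1)*(c + 1)*(c + 7)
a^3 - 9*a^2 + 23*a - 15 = (a - 5)*(a - 3)*(a - 1)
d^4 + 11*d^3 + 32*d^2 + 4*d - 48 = (d - 1)*(d + 2)*(d + 4)*(d + 6)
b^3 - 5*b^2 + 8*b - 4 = (b - 2)^2*(b - 1)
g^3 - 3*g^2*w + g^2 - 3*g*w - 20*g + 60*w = (g - 4)*(g + 5)*(g - 3*w)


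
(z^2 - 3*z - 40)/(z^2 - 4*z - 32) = (z + 5)/(z + 4)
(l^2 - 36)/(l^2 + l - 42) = (l + 6)/(l + 7)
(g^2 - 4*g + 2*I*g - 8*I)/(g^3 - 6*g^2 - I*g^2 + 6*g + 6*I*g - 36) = (g - 4)/(g^2 - 3*g*(2 + I) + 18*I)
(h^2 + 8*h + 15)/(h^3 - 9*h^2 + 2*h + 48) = (h^2 + 8*h + 15)/(h^3 - 9*h^2 + 2*h + 48)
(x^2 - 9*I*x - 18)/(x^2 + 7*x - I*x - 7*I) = (x^2 - 9*I*x - 18)/(x^2 + x*(7 - I) - 7*I)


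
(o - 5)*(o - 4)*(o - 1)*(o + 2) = o^4 - 8*o^3 + 9*o^2 + 38*o - 40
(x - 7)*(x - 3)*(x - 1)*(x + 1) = x^4 - 10*x^3 + 20*x^2 + 10*x - 21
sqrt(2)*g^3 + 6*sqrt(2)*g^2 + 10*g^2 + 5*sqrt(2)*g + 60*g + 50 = (g + 5)*(g + 5*sqrt(2))*(sqrt(2)*g + sqrt(2))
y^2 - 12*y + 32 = (y - 8)*(y - 4)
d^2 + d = d*(d + 1)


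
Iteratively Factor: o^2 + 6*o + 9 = (o + 3)*(o + 3)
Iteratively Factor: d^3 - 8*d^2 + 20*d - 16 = (d - 4)*(d^2 - 4*d + 4) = (d - 4)*(d - 2)*(d - 2)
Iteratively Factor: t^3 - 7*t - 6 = (t + 1)*(t^2 - t - 6) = (t - 3)*(t + 1)*(t + 2)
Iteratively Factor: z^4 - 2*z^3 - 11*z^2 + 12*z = (z + 3)*(z^3 - 5*z^2 + 4*z) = (z - 4)*(z + 3)*(z^2 - z) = z*(z - 4)*(z + 3)*(z - 1)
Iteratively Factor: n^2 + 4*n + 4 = (n + 2)*(n + 2)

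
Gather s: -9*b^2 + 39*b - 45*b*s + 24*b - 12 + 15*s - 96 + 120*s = -9*b^2 + 63*b + s*(135 - 45*b) - 108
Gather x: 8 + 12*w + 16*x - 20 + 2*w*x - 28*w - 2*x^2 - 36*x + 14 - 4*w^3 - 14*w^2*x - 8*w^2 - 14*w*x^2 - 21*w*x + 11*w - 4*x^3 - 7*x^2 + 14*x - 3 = -4*w^3 - 8*w^2 - 5*w - 4*x^3 + x^2*(-14*w - 9) + x*(-14*w^2 - 19*w - 6) - 1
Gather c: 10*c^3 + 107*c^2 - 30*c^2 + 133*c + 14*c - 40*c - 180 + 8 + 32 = 10*c^3 + 77*c^2 + 107*c - 140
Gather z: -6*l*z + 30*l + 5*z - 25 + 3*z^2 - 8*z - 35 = 30*l + 3*z^2 + z*(-6*l - 3) - 60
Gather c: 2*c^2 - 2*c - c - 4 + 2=2*c^2 - 3*c - 2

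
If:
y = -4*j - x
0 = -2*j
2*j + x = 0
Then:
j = 0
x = 0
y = 0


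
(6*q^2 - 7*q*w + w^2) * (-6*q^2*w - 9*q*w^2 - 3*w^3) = -36*q^4*w - 12*q^3*w^2 + 39*q^2*w^3 + 12*q*w^4 - 3*w^5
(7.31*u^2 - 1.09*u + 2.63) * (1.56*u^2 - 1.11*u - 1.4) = 11.4036*u^4 - 9.8145*u^3 - 4.9213*u^2 - 1.3933*u - 3.682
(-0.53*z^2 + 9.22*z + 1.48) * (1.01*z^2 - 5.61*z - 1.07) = -0.5353*z^4 + 12.2855*z^3 - 49.6623*z^2 - 18.1682*z - 1.5836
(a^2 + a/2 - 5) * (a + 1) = a^3 + 3*a^2/2 - 9*a/2 - 5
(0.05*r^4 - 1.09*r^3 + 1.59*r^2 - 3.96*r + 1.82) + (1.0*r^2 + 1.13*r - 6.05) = 0.05*r^4 - 1.09*r^3 + 2.59*r^2 - 2.83*r - 4.23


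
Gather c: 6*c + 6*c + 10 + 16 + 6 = 12*c + 32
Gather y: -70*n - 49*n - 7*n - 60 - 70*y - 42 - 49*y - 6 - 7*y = -126*n - 126*y - 108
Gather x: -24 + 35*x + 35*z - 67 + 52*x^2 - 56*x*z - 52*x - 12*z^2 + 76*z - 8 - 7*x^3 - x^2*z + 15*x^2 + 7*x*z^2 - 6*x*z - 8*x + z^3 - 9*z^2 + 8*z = -7*x^3 + x^2*(67 - z) + x*(7*z^2 - 62*z - 25) + z^3 - 21*z^2 + 119*z - 99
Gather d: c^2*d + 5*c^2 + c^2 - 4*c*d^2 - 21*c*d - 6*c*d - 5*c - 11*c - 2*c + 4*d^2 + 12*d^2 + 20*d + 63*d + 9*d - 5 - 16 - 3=6*c^2 - 18*c + d^2*(16 - 4*c) + d*(c^2 - 27*c + 92) - 24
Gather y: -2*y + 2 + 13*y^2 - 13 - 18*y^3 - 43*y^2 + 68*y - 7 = -18*y^3 - 30*y^2 + 66*y - 18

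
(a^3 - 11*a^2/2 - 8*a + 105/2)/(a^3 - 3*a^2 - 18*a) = (2*a^2 - 17*a + 35)/(2*a*(a - 6))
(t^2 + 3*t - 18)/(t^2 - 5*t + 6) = (t + 6)/(t - 2)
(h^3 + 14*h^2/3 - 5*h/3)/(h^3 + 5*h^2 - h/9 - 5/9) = 3*h/(3*h + 1)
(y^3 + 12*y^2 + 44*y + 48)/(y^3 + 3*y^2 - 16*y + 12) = (y^2 + 6*y + 8)/(y^2 - 3*y + 2)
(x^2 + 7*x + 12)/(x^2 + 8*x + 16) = (x + 3)/(x + 4)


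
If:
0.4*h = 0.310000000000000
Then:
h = 0.78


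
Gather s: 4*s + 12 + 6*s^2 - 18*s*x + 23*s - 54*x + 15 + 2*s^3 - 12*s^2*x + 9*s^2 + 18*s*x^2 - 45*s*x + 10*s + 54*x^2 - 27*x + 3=2*s^3 + s^2*(15 - 12*x) + s*(18*x^2 - 63*x + 37) + 54*x^2 - 81*x + 30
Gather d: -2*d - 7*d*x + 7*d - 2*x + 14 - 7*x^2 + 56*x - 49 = d*(5 - 7*x) - 7*x^2 + 54*x - 35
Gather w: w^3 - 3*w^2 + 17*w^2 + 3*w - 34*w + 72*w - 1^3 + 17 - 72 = w^3 + 14*w^2 + 41*w - 56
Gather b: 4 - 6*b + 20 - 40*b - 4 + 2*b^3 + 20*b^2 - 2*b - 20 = 2*b^3 + 20*b^2 - 48*b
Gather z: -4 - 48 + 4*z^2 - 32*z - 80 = 4*z^2 - 32*z - 132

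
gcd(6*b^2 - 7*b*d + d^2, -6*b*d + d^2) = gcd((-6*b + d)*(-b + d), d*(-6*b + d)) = 6*b - d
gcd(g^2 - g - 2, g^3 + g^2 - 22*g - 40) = 1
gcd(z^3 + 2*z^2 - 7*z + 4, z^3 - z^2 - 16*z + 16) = z^2 + 3*z - 4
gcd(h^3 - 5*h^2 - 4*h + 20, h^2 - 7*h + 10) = h^2 - 7*h + 10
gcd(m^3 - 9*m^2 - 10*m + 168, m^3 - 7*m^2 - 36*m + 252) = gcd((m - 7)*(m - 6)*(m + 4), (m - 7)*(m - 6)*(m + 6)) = m^2 - 13*m + 42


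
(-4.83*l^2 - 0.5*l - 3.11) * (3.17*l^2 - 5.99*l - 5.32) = -15.3111*l^4 + 27.3467*l^3 + 18.8319*l^2 + 21.2889*l + 16.5452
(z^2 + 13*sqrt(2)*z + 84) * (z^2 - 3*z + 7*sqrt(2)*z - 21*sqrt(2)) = z^4 - 3*z^3 + 20*sqrt(2)*z^3 - 60*sqrt(2)*z^2 + 266*z^2 - 798*z + 588*sqrt(2)*z - 1764*sqrt(2)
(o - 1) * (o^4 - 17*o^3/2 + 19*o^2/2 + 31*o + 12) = o^5 - 19*o^4/2 + 18*o^3 + 43*o^2/2 - 19*o - 12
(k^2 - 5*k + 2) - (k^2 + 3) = -5*k - 1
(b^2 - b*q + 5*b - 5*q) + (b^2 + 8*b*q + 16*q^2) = 2*b^2 + 7*b*q + 5*b + 16*q^2 - 5*q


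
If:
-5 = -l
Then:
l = 5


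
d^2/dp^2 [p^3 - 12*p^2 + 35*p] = 6*p - 24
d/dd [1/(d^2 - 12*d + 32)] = 2*(6 - d)/(d^2 - 12*d + 32)^2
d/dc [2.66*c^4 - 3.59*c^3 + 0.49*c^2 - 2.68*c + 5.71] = 10.64*c^3 - 10.77*c^2 + 0.98*c - 2.68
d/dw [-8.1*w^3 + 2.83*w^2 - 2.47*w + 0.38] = -24.3*w^2 + 5.66*w - 2.47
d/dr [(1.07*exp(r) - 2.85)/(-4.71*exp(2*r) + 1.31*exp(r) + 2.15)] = (5.0397*exp(2*r) - 26.847*exp(r) + 6.034)*exp(r)/(22.1841*exp(4*r) - 12.3402*exp(3*r) - 18.5369*exp(2*r) + 5.633*exp(r) + 4.6225)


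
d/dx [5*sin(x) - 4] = 5*cos(x)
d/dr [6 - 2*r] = -2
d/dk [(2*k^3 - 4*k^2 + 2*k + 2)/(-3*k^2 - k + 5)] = 2*(-3*k^4 - 2*k^3 + 20*k^2 - 14*k + 6)/(9*k^4 + 6*k^3 - 29*k^2 - 10*k + 25)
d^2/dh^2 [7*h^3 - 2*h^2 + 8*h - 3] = 42*h - 4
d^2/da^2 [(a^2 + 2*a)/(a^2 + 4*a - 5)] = 2*(-2*a^3 + 15*a^2 + 30*a + 65)/(a^6 + 12*a^5 + 33*a^4 - 56*a^3 - 165*a^2 + 300*a - 125)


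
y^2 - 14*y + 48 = (y - 8)*(y - 6)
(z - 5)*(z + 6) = z^2 + z - 30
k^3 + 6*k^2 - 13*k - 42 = (k - 3)*(k + 2)*(k + 7)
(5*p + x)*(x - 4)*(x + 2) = 5*p*x^2 - 10*p*x - 40*p + x^3 - 2*x^2 - 8*x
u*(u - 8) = u^2 - 8*u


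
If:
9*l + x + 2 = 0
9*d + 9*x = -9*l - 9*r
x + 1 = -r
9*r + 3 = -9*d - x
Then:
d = 82/63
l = -19/63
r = -12/7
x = 5/7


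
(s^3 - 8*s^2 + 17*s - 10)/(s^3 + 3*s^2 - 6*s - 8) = (s^2 - 6*s + 5)/(s^2 + 5*s + 4)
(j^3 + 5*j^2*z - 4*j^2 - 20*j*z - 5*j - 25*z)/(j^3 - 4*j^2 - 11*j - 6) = (j^2 + 5*j*z - 5*j - 25*z)/(j^2 - 5*j - 6)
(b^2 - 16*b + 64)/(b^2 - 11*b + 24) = (b - 8)/(b - 3)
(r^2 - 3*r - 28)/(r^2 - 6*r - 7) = (r + 4)/(r + 1)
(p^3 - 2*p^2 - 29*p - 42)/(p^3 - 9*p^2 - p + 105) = (p + 2)/(p - 5)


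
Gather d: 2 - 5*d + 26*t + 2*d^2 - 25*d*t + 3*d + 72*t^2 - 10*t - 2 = 2*d^2 + d*(-25*t - 2) + 72*t^2 + 16*t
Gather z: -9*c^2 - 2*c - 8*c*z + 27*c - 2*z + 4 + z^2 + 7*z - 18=-9*c^2 + 25*c + z^2 + z*(5 - 8*c) - 14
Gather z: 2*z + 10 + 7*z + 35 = 9*z + 45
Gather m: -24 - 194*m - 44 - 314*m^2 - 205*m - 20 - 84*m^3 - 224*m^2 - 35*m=-84*m^3 - 538*m^2 - 434*m - 88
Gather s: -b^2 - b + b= -b^2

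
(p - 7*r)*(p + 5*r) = p^2 - 2*p*r - 35*r^2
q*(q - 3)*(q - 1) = q^3 - 4*q^2 + 3*q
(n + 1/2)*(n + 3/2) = n^2 + 2*n + 3/4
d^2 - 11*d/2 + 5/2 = (d - 5)*(d - 1/2)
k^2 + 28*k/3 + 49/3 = (k + 7/3)*(k + 7)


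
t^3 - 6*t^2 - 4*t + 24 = (t - 6)*(t - 2)*(t + 2)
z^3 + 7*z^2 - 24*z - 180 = (z - 5)*(z + 6)^2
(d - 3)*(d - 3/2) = d^2 - 9*d/2 + 9/2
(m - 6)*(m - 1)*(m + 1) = m^3 - 6*m^2 - m + 6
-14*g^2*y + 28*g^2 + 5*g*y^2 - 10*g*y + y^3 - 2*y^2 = (-2*g + y)*(7*g + y)*(y - 2)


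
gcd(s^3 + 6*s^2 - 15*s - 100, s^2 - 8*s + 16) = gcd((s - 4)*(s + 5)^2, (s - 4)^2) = s - 4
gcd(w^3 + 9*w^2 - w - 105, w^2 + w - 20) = w + 5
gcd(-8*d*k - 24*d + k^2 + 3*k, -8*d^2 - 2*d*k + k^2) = 1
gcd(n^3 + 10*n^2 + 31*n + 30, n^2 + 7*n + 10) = n^2 + 7*n + 10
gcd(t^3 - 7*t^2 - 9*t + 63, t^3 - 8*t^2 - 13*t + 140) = t - 7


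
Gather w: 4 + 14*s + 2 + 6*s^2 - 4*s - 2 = 6*s^2 + 10*s + 4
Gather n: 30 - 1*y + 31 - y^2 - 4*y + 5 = -y^2 - 5*y + 66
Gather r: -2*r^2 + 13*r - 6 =-2*r^2 + 13*r - 6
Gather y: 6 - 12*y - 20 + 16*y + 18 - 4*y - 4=0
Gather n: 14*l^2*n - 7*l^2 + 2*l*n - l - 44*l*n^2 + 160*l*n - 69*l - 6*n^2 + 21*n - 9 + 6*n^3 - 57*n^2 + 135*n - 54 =-7*l^2 - 70*l + 6*n^3 + n^2*(-44*l - 63) + n*(14*l^2 + 162*l + 156) - 63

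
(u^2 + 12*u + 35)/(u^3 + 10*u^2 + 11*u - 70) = 1/(u - 2)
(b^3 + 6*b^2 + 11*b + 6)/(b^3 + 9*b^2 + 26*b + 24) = (b + 1)/(b + 4)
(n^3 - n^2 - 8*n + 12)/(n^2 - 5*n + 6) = (n^2 + n - 6)/(n - 3)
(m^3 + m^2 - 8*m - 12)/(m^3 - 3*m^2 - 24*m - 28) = (m - 3)/(m - 7)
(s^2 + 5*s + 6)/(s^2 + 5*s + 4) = (s^2 + 5*s + 6)/(s^2 + 5*s + 4)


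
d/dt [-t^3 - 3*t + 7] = -3*t^2 - 3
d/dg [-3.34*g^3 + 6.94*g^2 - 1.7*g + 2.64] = -10.02*g^2 + 13.88*g - 1.7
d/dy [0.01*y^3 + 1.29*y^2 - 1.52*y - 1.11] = 0.03*y^2 + 2.58*y - 1.52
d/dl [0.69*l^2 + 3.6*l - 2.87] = 1.38*l + 3.6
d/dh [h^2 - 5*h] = 2*h - 5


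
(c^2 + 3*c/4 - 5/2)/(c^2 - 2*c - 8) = (c - 5/4)/(c - 4)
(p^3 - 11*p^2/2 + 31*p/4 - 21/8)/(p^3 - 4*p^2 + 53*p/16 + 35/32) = 4*(8*p^3 - 44*p^2 + 62*p - 21)/(32*p^3 - 128*p^2 + 106*p + 35)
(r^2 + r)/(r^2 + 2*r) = (r + 1)/(r + 2)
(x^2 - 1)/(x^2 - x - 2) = (x - 1)/(x - 2)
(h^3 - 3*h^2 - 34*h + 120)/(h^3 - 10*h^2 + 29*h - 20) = (h + 6)/(h - 1)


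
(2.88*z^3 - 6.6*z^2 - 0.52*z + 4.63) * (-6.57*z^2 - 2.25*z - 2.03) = -18.9216*z^5 + 36.882*z^4 + 12.42*z^3 - 15.8511*z^2 - 9.3619*z - 9.3989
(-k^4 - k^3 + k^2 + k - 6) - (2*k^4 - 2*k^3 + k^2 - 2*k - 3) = -3*k^4 + k^3 + 3*k - 3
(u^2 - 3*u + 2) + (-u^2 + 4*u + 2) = u + 4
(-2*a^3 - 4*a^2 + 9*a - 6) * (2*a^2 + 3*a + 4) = -4*a^5 - 14*a^4 - 2*a^3 - a^2 + 18*a - 24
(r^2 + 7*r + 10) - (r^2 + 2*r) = 5*r + 10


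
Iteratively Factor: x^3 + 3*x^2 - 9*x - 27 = (x + 3)*(x^2 - 9) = (x - 3)*(x + 3)*(x + 3)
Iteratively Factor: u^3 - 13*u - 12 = (u - 4)*(u^2 + 4*u + 3) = (u - 4)*(u + 3)*(u + 1)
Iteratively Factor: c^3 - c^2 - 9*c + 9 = (c - 1)*(c^2 - 9) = (c - 1)*(c + 3)*(c - 3)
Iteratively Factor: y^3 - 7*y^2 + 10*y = (y)*(y^2 - 7*y + 10) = y*(y - 2)*(y - 5)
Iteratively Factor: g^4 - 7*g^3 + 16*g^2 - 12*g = (g - 2)*(g^3 - 5*g^2 + 6*g) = g*(g - 2)*(g^2 - 5*g + 6) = g*(g - 2)^2*(g - 3)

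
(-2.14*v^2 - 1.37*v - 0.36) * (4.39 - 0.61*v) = 1.3054*v^3 - 8.5589*v^2 - 5.7947*v - 1.5804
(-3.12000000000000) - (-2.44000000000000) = -0.680000000000000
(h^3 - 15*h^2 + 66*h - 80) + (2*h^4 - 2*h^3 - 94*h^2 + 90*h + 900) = 2*h^4 - h^3 - 109*h^2 + 156*h + 820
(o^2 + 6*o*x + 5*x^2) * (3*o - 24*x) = 3*o^3 - 6*o^2*x - 129*o*x^2 - 120*x^3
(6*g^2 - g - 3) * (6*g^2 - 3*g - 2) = 36*g^4 - 24*g^3 - 27*g^2 + 11*g + 6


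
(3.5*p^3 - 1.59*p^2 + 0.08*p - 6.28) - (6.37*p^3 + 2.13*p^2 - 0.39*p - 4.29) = -2.87*p^3 - 3.72*p^2 + 0.47*p - 1.99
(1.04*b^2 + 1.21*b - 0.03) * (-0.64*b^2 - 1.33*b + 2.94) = -0.6656*b^4 - 2.1576*b^3 + 1.4675*b^2 + 3.5973*b - 0.0882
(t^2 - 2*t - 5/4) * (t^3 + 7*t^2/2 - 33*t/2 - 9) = t^5 + 3*t^4/2 - 99*t^3/4 + 157*t^2/8 + 309*t/8 + 45/4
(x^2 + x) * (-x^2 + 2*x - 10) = -x^4 + x^3 - 8*x^2 - 10*x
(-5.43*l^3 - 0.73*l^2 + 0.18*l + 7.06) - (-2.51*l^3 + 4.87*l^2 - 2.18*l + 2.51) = -2.92*l^3 - 5.6*l^2 + 2.36*l + 4.55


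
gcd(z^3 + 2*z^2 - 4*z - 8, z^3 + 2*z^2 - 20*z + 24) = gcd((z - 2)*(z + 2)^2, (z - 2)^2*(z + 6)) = z - 2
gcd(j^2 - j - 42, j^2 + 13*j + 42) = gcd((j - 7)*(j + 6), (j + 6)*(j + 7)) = j + 6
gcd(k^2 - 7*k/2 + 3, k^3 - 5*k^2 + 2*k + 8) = k - 2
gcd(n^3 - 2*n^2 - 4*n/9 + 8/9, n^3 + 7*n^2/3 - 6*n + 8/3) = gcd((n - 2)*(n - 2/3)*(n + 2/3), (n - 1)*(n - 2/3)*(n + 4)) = n - 2/3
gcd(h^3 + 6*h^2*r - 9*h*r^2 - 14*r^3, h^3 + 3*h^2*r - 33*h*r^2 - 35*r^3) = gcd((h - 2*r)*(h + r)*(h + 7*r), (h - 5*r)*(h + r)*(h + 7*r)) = h^2 + 8*h*r + 7*r^2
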